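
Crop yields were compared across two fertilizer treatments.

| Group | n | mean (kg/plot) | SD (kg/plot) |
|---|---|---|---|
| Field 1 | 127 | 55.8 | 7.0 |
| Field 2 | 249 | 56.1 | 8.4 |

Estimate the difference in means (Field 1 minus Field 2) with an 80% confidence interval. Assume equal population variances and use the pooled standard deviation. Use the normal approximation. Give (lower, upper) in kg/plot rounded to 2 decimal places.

Pooled variance s_p² = [126·7.0² + 248·8.4²] / (127+249−2) = 63.2965, so s_p = 7.9559.
SE_diff = s_p·√(1/n₁ + 1/n₂) = 7.9559·√(1/127 + 1/249) = 0.8675.
z* = 1.282; margin = 1.282 × 0.8675 = 1.1121.
Difference = 55.8 − 56.1 = -0.3000.
-0.3000 ± 1.1121 → (-1.41, 0.81).

(-1.41, 0.81)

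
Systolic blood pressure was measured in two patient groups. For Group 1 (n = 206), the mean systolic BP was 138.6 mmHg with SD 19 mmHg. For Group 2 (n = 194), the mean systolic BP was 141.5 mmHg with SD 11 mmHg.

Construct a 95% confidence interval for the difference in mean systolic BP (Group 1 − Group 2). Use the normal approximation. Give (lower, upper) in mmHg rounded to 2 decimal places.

(-5.92, 0.12)

Per-group SEs: s₁/√n₁ = 19/√206 = 1.3238, s₂/√n₂ = 11/√194 = 0.7898.
Unpooled SE of the difference: √(1.75244644 + 0.62378404) = 1.5415.
Margin of error = z* · SE = 1.960 × 1.5415 = 3.0213.
x̄₁ − x̄₂ = 138.6 − 141.5 = -2.9000.
CI: -2.9000 ± 3.0213 = (-5.92, 0.12).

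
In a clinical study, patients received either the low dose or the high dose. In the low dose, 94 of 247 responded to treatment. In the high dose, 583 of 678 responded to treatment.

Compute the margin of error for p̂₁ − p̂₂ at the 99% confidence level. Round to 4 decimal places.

p̂₁ = 94/247 = 0.3806 and p̂₂ = 583/678 = 0.8599.
SE₁ = √(p̂₁(1−p̂₁)/n₁) = √(0.3806·0.6194/247) = 0.03089; SE₂ = √(0.8599·0.1401/678) = 0.01333.
Independent samples: SE of the difference = √(SE₁² + SE₂²) = √(0.0009541921 + 0.0001776889) = 0.03364.
z* for 99% confidence is 2.576, so the margin of error is 2.576 × 0.03364 = 0.08666.

0.0867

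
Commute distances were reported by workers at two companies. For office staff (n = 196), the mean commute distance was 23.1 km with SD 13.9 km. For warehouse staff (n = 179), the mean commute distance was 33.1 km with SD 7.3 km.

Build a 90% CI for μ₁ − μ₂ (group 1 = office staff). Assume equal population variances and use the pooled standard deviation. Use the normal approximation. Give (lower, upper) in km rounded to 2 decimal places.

(-11.91, -8.09)

s_p = √[((n₁−1)s₁² + (n₂−1)s₂²)/(n₁+n₂−2)] = √[(195·13.9² + 178·7.3²)/373] = 11.2445.
SE = 11.2445·√(1/196 + 1/179) = 1.1625.
With z* = 1.645, margin = 1.645 × 1.1625 = 1.9123.
x̄₁ − x̄₂ = 23.1 − 33.1 = -10.0000; interval -10.0000 ± 1.9123 = (-11.91, -8.09).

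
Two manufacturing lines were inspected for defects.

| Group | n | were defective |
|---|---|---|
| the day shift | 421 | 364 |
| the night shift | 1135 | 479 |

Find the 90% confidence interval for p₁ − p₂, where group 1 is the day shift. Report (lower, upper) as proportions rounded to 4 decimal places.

(0.4061, 0.4791)

p̂₁ = 364/421 = 0.8646 and p̂₂ = 479/1135 = 0.4220.
SE₁ = √(p̂₁(1−p̂₁)/n₁) = √(0.8646·0.1354/421) = 0.01668; SE₂ = √(0.4220·0.5780/1135) = 0.01466.
Independent samples: SE of the difference = √(SE₁² + SE₂²) = √(0.0002782224 + 0.0002149156) = 0.02221.
z* for 90% confidence is 1.645, so the margin of error is 1.645 × 0.02221 = 0.03654.
Point estimate p̂₁ − p̂₂ = 0.8646 − 0.4220 = 0.4426.
0.4426 ± 0.03654 → (0.4061, 0.4791).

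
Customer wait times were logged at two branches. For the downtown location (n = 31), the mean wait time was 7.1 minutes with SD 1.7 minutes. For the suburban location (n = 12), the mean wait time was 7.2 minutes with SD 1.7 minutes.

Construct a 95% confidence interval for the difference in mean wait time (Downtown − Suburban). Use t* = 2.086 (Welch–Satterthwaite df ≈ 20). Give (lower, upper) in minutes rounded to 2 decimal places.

(-1.31, 1.11)

Standard errors of each mean: 1.7/√31 = 0.3053 and 1.7/√12 = 0.4907.
SE(x̄₁ − x̄₂) = √(0.3053² + 0.4907²) = 0.5779 for independent samples with unequal variances.
With t* = 2.086, the margin is 2.086 × 0.5779 = 1.2055.
x̄₁ − x̄₂ = 7.1 − 7.2 = -0.1000; the interval is -0.1000 ± 1.2055 = (-1.31, 1.11).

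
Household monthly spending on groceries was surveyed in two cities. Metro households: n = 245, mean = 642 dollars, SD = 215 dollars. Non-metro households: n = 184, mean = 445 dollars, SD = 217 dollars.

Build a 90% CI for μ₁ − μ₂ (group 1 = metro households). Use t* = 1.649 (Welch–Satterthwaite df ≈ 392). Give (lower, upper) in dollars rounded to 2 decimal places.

Standard errors of each mean: 215/√245 = 13.7358 and 217/√184 = 15.9975.
SE(x̄₁ − x̄₂) = √(13.7358² + 15.9975²) = 21.0854 for independent samples with unequal variances.
With t* = 1.649, the margin is 1.649 × 21.0854 = 34.7698.
x̄₁ − x̄₂ = 642 − 445 = 197.0000; the interval is 197.0000 ± 34.7698 = (162.23, 231.77).

(162.23, 231.77)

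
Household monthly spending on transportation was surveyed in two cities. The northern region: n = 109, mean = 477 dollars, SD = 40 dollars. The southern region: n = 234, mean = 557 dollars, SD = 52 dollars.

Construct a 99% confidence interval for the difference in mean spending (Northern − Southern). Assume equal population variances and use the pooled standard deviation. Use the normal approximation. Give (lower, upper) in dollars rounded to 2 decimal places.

Pooled variance s_p² = [108·40² + 233·52²] / (109+234−2) = 2354.3460, so s_p = 48.5216.
SE_diff = s_p·√(1/n₁ + 1/n₂) = 48.5216·√(1/109 + 1/234) = 5.6268.
z* = 2.576; margin = 2.576 × 5.6268 = 14.4946.
Difference = 477 − 557 = -80.0000.
-80.0000 ± 14.4946 → (-94.49, -65.51).

(-94.49, -65.51)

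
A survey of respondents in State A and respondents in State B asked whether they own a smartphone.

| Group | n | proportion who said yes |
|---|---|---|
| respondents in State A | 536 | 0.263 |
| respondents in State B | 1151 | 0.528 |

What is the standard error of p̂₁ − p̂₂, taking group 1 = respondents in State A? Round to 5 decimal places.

Each SE is √(p̂(1−p̂)/n): √(0.2630·0.7370/536) = 0.01902 and √(0.5280·0.4720/1151) = 0.01471.
SE(p̂₁ − p̂₂) = √(SE₁² + SE₂²) = √(0.0003617604 + 0.0002163841) = 0.02404, since the two samples are independent.

0.02404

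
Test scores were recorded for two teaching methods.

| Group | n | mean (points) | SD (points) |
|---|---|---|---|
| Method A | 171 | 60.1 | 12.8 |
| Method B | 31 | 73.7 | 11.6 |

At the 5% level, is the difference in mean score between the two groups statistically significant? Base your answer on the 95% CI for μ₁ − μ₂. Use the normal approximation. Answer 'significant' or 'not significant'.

significant

SE₁ = s₁/√n₁ = 12.8/√171 = 0.9788; SE₂ = 11.6/√31 = 2.0834.
Independent samples, unequal variances: SE_diff = √(SE₁² + SE₂²) = √(0.95804944 + 4.34055556) = 2.3019.
z* = 1.960, so margin of error = 1.960 × 2.3019 = 4.5117.
Difference in means = 60.1 − 73.7 = -13.6000.
-13.6000 ± 4.5117 → (-18.1117, -9.0883).
The interval (-18.1117, -9.0883) does not contain 0, so the difference is significant.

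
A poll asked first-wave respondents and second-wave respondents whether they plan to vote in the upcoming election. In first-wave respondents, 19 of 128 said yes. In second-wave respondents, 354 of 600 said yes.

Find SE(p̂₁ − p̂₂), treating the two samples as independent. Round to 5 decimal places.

0.03729

p̂₁ = 19/128 = 0.1484 and p̂₂ = 354/600 = 0.5900.
SE₁ = √(p̂₁(1−p̂₁)/n₁) = √(0.1484·0.8516/128) = 0.03142; SE₂ = √(0.5900·0.4100/600) = 0.02008.
Independent samples: SE of the difference = √(SE₁² + SE₂²) = √(0.0009872164 + 0.0004032064) = 0.03729.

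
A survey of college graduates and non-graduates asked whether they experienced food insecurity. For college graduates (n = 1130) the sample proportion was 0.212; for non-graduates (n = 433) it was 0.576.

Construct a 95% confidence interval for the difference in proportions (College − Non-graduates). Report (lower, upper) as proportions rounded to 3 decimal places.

(-0.416, -0.312)

Each SE is √(p̂(1−p̂)/n): √(0.2120·0.7880/1130) = 0.01216 and √(0.5760·0.4240/433) = 0.02375.
SE(p̂₁ − p̂₂) = √(SE₁² + SE₂²) = √(0.0001478656 + 0.0005640625) = 0.02668, since the two samples are independent.
At 95% confidence z* = 1.960; margin = 1.960 × 0.02668 = 0.05229.
The difference is 0.2120 − 0.5760 = -0.3640, so the interval is -0.3640 ± 0.05229 = (-0.416, -0.312).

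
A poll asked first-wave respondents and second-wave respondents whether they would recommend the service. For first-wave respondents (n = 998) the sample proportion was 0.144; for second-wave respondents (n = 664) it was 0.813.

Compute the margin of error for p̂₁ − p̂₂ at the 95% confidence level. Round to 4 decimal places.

0.0368

Each SE is √(p̂(1−p̂)/n): √(0.1440·0.8560/998) = 0.01111 and √(0.8130·0.1870/664) = 0.01513.
SE(p̂₁ − p̂₂) = √(SE₁² + SE₂²) = √(0.0001234321 + 0.0002289169) = 0.01877, since the two samples are independent.
At 95% confidence z* = 1.960; margin = 1.960 × 0.01877 = 0.03679.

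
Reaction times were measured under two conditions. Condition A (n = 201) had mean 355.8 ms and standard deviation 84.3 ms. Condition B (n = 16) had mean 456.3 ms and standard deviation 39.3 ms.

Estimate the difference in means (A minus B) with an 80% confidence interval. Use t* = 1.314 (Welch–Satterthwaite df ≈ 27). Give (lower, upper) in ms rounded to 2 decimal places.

(-115.59, -85.41)

SE₁ = s₁/√n₁ = 84.3/√201 = 5.9461; SE₂ = 39.3/√16 = 9.8250.
Independent samples, unequal variances: SE_diff = √(SE₁² + SE₂²) = √(35.35610521 + 96.530625) = 11.4842.
t* = 1.314, so margin of error = 1.314 × 11.4842 = 15.0902.
Difference in means = 355.8 − 456.3 = -100.5000.
-100.5000 ± 15.0902 → (-115.59, -85.41).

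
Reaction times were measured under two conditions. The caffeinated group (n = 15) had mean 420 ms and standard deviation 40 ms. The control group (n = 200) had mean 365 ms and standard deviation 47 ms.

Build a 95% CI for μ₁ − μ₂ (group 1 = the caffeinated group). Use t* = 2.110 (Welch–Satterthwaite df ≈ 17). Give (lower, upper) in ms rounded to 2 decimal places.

(32.11, 77.89)

Per-group SEs: s₁/√n₁ = 40/√15 = 10.3280, s₂/√n₂ = 47/√200 = 3.3234.
Unpooled SE of the difference: √(106.667584 + 11.04498756) = 10.8495.
Margin of error = t* · SE = 2.110 × 10.8495 = 22.8924.
x̄₁ − x̄₂ = 420 − 365 = 55.0000.
CI: 55.0000 ± 22.8924 = (32.11, 77.89).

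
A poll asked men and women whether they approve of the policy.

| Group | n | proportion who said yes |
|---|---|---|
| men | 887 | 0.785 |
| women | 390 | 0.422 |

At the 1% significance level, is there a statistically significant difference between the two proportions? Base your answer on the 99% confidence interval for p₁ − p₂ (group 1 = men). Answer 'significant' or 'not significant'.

The two standard errors are √(0.7850×0.2150/887) = 0.01379 and √(0.4220×0.5780/390) = 0.02501.
Because the samples are independent, SE_diff = √(0.01379² + 0.02501²) = 0.02856.
Using z* = 2.576 for 99%, ME = 2.576 × 0.02856 = 0.07357.
p̂₁ − p̂₂ = 0.3630; interval 0.3630 ± 0.07357 gives (0.28943, 0.43657).
The interval (0.28943, 0.43657) does not contain 0, so the difference is significant.

significant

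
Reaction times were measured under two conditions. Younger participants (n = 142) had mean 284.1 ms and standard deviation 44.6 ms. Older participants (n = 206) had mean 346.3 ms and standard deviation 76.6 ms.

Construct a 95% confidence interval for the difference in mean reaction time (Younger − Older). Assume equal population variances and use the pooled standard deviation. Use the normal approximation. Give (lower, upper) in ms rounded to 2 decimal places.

Pooled variance s_p² = [141·44.6² + 205·76.6²] / (142+206−2) = 4287.0560, so s_p = 65.4756.
SE_diff = s_p·√(1/n₁ + 1/n₂) = 65.4756·√(1/142 + 1/206) = 7.1415.
z* = 1.960; margin = 1.960 × 7.1415 = 13.9973.
Difference = 284.1 − 346.3 = -62.2000.
-62.2000 ± 13.9973 → (-76.20, -48.20).

(-76.20, -48.20)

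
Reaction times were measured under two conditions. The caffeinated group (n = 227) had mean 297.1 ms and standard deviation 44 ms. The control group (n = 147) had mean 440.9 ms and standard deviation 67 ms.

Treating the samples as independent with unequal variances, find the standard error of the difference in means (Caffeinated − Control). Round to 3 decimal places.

Per-group SEs: s₁/√n₁ = 44/√227 = 2.9204, s₂/√n₂ = 67/√147 = 5.5261.
Unpooled SE of the difference: √(8.52873616 + 30.53778121) = 6.2503.

6.250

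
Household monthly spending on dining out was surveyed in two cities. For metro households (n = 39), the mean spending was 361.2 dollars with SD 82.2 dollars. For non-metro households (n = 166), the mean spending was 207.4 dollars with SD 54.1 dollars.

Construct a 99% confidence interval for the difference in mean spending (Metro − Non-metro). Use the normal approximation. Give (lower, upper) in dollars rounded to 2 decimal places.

Standard errors of each mean: 82.2/√39 = 13.1625 and 54.1/√166 = 4.1990.
SE(x̄₁ − x̄₂) = √(13.1625² + 4.1990²) = 13.8160 for independent samples with unequal variances.
With z* = 2.576, the margin is 2.576 × 13.8160 = 35.5900.
x̄₁ − x̄₂ = 361.2 − 207.4 = 153.8000; the interval is 153.8000 ± 35.5900 = (118.21, 189.39).

(118.21, 189.39)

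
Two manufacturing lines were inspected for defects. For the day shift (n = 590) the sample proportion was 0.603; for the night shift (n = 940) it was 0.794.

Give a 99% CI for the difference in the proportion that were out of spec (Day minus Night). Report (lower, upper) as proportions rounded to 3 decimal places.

The two standard errors are √(0.6030×0.3970/590) = 0.02014 and √(0.7940×0.2060/940) = 0.01319.
Because the samples are independent, SE_diff = √(0.02014² + 0.01319²) = 0.02407.
Using z* = 2.576 for 99%, ME = 2.576 × 0.02407 = 0.06200.
p̂₁ − p̂₂ = -0.1910; interval -0.1910 ± 0.06200 gives (-0.253, -0.129).

(-0.253, -0.129)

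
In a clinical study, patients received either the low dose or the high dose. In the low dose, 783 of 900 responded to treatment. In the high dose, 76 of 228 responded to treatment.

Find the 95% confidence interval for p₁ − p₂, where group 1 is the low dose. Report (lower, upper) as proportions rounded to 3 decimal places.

p̂₁ = 783/900 = 0.8700 and p̂₂ = 76/228 = 0.3333.
SE₁ = √(p̂₁(1−p̂₁)/n₁) = √(0.8700·0.1300/900) = 0.01121; SE₂ = √(0.3333·0.6667/228) = 0.03122.
Independent samples: SE of the difference = √(SE₁² + SE₂²) = √(0.0001256641 + 0.0009746884) = 0.03317.
z* for 95% confidence is 1.960, so the margin of error is 1.960 × 0.03317 = 0.06501.
Point estimate p̂₁ − p̂₂ = 0.8700 − 0.3333 = 0.5367.
0.5367 ± 0.06501 → (0.472, 0.602).

(0.472, 0.602)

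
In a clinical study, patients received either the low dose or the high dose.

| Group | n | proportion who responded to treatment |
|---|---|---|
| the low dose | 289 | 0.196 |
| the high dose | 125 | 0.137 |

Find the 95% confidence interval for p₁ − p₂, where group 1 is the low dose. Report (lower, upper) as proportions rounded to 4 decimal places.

SE₁ = √(p̂₁(1−p̂₁)/n₁) = √(0.1960·0.8040/289) = 0.02335; SE₂ = √(0.1370·0.8630/125) = 0.03075.
Independent samples: SE of the difference = √(SE₁² + SE₂²) = √(0.0005452225 + 0.0009455625) = 0.03861.
z* for 95% confidence is 1.960, so the margin of error is 1.960 × 0.03861 = 0.07568.
Point estimate p̂₁ − p̂₂ = 0.1960 − 0.1370 = 0.0590.
0.0590 ± 0.07568 → (-0.0167, 0.1347).

(-0.0167, 0.1347)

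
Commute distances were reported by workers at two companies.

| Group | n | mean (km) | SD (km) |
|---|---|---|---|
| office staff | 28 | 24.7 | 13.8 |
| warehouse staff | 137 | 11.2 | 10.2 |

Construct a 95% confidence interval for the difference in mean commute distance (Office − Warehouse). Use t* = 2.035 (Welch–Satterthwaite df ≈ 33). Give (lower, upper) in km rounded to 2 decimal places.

Per-group SEs: s₁/√n₁ = 13.8/√28 = 2.6080, s₂/√n₂ = 10.2/√137 = 0.8714.
Unpooled SE of the difference: √(6.801664 + 0.75933796) = 2.7497.
Margin of error = t* · SE = 2.035 × 2.7497 = 5.5956.
x̄₁ − x̄₂ = 24.7 − 11.2 = 13.5000.
CI: 13.5000 ± 5.5956 = (7.90, 19.10).

(7.90, 19.10)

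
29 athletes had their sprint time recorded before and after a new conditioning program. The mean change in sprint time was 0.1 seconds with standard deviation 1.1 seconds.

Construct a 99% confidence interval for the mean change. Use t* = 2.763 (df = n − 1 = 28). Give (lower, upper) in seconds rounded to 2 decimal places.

This is a matched-pairs design, so SE = s_d/√n = 1.1/√29 = 0.2043.
Margin = 2.763 × 0.2043 = 0.5645; the interval is 0.1 ± 0.5645 = (-0.46, 0.66).

(-0.46, 0.66)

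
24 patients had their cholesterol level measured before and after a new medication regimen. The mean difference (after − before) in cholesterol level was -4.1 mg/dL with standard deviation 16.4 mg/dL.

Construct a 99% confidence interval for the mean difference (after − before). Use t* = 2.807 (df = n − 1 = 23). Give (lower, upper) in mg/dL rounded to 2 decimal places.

This is a matched-pairs design, so SE = s_d/√n = 16.4/√24 = 3.3476.
Margin = 2.807 × 3.3476 = 9.3967; the interval is -4.1 ± 9.3967 = (-13.50, 5.30).

(-13.50, 5.30)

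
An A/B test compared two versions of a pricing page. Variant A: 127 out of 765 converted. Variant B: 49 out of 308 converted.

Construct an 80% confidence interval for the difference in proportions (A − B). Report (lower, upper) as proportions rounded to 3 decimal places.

p̂₁ = 127/765 = 0.1660 and p̂₂ = 49/308 = 0.1591.
SE₁ = √(p̂₁(1−p̂₁)/n₁) = √(0.1660·0.8340/765) = 0.01345; SE₂ = √(0.1591·0.8409/308) = 0.02084.
Independent samples: SE of the difference = √(SE₁² + SE₂²) = √(0.0001809025 + 0.0004343056) = 0.02480.
z* for 80% confidence is 1.282, so the margin of error is 1.282 × 0.02480 = 0.03179.
Point estimate p̂₁ − p̂₂ = 0.1660 − 0.1591 = 0.0069.
0.0069 ± 0.03179 → (-0.025, 0.039).

(-0.025, 0.039)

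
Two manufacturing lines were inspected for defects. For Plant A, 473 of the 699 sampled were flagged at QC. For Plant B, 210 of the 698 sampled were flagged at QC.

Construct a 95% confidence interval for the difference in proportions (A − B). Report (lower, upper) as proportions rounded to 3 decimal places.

p̂₁ = 473/699 = 0.6767 and p̂₂ = 210/698 = 0.3009.
SE₁ = √(p̂₁(1−p̂₁)/n₁) = √(0.6767·0.3233/699) = 0.01769; SE₂ = √(0.3009·0.6991/698) = 0.01736.
Independent samples: SE of the difference = √(SE₁² + SE₂²) = √(0.0003129361 + 0.0003013696) = 0.02479.
z* for 95% confidence is 1.960, so the margin of error is 1.960 × 0.02479 = 0.04859.
Point estimate p̂₁ − p̂₂ = 0.6767 − 0.3009 = 0.3758.
0.3758 ± 0.04859 → (0.327, 0.424).

(0.327, 0.424)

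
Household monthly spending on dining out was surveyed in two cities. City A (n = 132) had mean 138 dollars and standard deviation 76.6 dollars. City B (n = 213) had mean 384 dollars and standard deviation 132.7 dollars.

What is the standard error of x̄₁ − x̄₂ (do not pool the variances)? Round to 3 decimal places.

Standard errors of each mean: 76.6/√132 = 6.6672 and 132.7/√213 = 9.0925.
SE(x̄₁ − x̄₂) = √(6.6672² + 9.0925²) = 11.2750 for independent samples with unequal variances.

11.275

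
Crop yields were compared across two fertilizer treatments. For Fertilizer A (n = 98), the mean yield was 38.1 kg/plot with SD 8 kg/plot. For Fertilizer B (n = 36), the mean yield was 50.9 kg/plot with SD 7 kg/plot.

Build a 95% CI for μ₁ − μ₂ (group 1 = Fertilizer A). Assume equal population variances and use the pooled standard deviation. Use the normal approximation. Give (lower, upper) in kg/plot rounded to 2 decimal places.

s_p = √[((n₁−1)s₁² + (n₂−1)s₂²)/(n₁+n₂−2)] = √[(97·8² + 35·7²)/132] = 7.7474.
SE = 7.7474·√(1/98 + 1/36) = 1.5099.
With z* = 1.960, margin = 1.960 × 1.5099 = 2.9594.
x̄₁ − x̄₂ = 38.1 − 50.9 = -12.8000; interval -12.8000 ± 2.9594 = (-15.76, -9.84).

(-15.76, -9.84)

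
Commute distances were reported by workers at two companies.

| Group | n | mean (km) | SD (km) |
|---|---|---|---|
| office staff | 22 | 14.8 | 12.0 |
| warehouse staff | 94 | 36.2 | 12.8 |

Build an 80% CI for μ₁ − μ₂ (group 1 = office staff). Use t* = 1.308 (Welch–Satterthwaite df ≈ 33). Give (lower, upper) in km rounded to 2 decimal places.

SE₁ = s₁/√n₁ = 12.0/√22 = 2.5584; SE₂ = 12.8/√94 = 1.3202.
Independent samples, unequal variances: SE_diff = √(SE₁² + SE₂²) = √(6.54541056 + 1.74292804) = 2.8789.
t* = 1.308, so margin of error = 1.308 × 2.8789 = 3.7656.
Difference in means = 14.8 − 36.2 = -21.4000.
-21.4000 ± 3.7656 → (-25.17, -17.63).

(-25.17, -17.63)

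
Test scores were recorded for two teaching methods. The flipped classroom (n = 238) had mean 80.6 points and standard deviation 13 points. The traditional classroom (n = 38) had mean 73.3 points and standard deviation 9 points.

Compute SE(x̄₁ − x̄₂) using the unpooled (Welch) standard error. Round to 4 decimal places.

1.6857

Per-group SEs: s₁/√n₁ = 13/√238 = 0.8427, s₂/√n₂ = 9/√38 = 1.4600.
Unpooled SE of the difference: √(0.71014329 + 2.1316) = 1.6857.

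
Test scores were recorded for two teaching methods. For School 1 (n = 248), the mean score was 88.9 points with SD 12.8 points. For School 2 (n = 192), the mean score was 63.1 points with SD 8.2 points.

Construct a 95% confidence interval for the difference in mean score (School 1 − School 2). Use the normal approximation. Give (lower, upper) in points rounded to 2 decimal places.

(23.83, 27.77)

Per-group SEs: s₁/√n₁ = 12.8/√248 = 0.8128, s₂/√n₂ = 8.2/√192 = 0.5918.
Unpooled SE of the difference: √(0.66064384 + 0.35022724) = 1.0054.
Margin of error = z* · SE = 1.960 × 1.0054 = 1.9706.
x̄₁ − x̄₂ = 88.9 − 63.1 = 25.8000.
CI: 25.8000 ± 1.9706 = (23.83, 27.77).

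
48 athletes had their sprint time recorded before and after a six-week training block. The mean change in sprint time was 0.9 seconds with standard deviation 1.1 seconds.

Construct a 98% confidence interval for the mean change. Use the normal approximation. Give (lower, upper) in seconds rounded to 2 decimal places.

(0.53, 1.27)

This is a matched-pairs design, so SE = s_d/√n = 1.1/√48 = 0.1588.
Margin = 2.326 × 0.1588 = 0.3694; the interval is 0.9 ± 0.3694 = (0.53, 1.27).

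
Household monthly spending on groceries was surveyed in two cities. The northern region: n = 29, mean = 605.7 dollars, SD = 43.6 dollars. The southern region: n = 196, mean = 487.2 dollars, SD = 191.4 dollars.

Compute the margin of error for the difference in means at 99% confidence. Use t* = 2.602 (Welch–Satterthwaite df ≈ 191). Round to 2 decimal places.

SE₁ = s₁/√n₁ = 43.6/√29 = 8.0963; SE₂ = 191.4/√196 = 13.6714.
Independent samples, unequal variances: SE_diff = √(SE₁² + SE₂²) = √(65.55007369 + 186.90717796) = 15.8889.
t* = 2.602, so margin of error = 2.602 × 15.8889 = 41.3429.

41.34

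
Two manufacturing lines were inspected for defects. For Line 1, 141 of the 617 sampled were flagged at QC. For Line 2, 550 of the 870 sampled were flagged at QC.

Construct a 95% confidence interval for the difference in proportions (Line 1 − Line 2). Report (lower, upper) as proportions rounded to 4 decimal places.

Sample proportions: 141/617 = 0.2285, 550/870 = 0.6322.
Each SE is √(p̂(1−p̂)/n): √(0.2285·0.7715/617) = 0.01690 and √(0.6322·0.3678/870) = 0.01635.
SE(p̂₁ − p̂₂) = √(SE₁² + SE₂²) = √(0.00028561 + 0.0002673225) = 0.02351, since the two samples are independent.
At 95% confidence z* = 1.960; margin = 1.960 × 0.02351 = 0.04608.
The difference is 0.2285 − 0.6322 = -0.4037, so the interval is -0.4037 ± 0.04608 = (-0.4498, -0.3576).

(-0.4498, -0.3576)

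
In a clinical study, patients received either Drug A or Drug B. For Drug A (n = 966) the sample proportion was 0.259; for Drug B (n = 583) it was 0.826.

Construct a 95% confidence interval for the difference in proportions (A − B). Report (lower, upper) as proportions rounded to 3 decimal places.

(-0.608, -0.526)

Each SE is √(p̂(1−p̂)/n): √(0.2590·0.7410/966) = 0.01410 and √(0.8260·0.1740/583) = 0.01570.
SE(p̂₁ − p̂₂) = √(SE₁² + SE₂²) = √(0.00019881 + 0.00024649) = 0.02110, since the two samples are independent.
At 95% confidence z* = 1.960; margin = 1.960 × 0.02110 = 0.04136.
The difference is 0.2590 − 0.8260 = -0.5670, so the interval is -0.5670 ± 0.04136 = (-0.608, -0.526).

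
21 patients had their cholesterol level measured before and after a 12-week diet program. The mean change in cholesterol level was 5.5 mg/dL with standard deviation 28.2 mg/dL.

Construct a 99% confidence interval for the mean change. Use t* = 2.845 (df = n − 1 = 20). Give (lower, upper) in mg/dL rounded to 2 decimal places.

(-12.01, 23.01)

Paired design: SE = s_d/√n = 28.2/√21 = 6.1537.
t* = 2.845; margin of error = 2.845 × 6.1537 = 17.5073.
5.5 ± 17.5073 → (-12.01, 23.01).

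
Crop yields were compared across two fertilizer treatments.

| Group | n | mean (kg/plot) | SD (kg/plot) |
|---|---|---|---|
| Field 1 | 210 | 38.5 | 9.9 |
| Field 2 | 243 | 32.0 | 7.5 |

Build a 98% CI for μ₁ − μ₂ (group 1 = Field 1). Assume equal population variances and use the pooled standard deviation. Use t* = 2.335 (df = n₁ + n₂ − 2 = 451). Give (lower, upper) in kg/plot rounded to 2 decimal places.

(4.59, 8.41)

Pooled variance s_p² = [209·9.9² + 242·7.5²] / (210+243−2) = 75.6022, so s_p = 8.6950.
SE_diff = s_p·√(1/n₁ + 1/n₂) = 8.6950·√(1/210 + 1/243) = 0.8192.
t* = 2.335; margin = 2.335 × 0.8192 = 1.9128.
Difference = 38.5 − 32.0 = 6.5000.
6.5000 ± 1.9128 → (4.59, 8.41).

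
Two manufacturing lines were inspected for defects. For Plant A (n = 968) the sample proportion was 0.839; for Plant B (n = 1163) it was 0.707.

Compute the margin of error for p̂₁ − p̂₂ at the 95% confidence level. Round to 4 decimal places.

0.0349

Each SE is √(p̂(1−p̂)/n): √(0.8390·0.1610/968) = 0.01181 and √(0.7070·0.2930/1163) = 0.01335.
SE(p̂₁ − p̂₂) = √(SE₁² + SE₂²) = √(0.0001394761 + 0.0001782225) = 0.01782, since the two samples are independent.
At 95% confidence z* = 1.960; margin = 1.960 × 0.01782 = 0.03493.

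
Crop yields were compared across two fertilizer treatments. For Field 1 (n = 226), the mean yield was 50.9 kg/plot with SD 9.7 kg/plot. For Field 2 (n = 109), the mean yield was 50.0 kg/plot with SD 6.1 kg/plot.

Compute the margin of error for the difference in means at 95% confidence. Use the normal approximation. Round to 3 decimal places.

SE₁ = s₁/√n₁ = 9.7/√226 = 0.6452; SE₂ = 6.1/√109 = 0.5843.
Independent samples, unequal variances: SE_diff = √(SE₁² + SE₂²) = √(0.41628304 + 0.34140649) = 0.8705.
z* = 1.960, so margin of error = 1.960 × 0.8705 = 1.7062.

1.706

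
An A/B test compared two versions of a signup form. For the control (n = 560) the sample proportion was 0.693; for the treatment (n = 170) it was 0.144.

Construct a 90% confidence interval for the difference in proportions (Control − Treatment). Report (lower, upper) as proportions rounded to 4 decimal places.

(0.4943, 0.6037)

Each SE is √(p̂(1−p̂)/n): √(0.6930·0.3070/560) = 0.01949 and √(0.1440·0.8560/170) = 0.02693.
SE(p̂₁ − p̂₂) = √(SE₁² + SE₂²) = √(0.0003798601 + 0.0007252249) = 0.03324, since the two samples are independent.
At 90% confidence z* = 1.645; margin = 1.645 × 0.03324 = 0.05468.
The difference is 0.6930 − 0.1440 = 0.5490, so the interval is 0.5490 ± 0.05468 = (0.4943, 0.6037).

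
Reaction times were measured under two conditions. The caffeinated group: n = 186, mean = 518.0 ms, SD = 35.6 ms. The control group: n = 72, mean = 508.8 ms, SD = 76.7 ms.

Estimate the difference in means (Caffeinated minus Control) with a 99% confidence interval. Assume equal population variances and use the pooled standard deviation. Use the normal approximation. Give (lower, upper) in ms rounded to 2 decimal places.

s_p = √[((n₁−1)s₁² + (n₂−1)s₂²)/(n₁+n₂−2)] = √[(185·35.6² + 71·76.7²)/256] = 50.4723.
SE = 50.4723·√(1/186 + 1/72) = 7.0055.
With z* = 2.576, margin = 2.576 × 7.0055 = 18.0462.
x̄₁ − x̄₂ = 518.0 − 508.8 = 9.2000; interval 9.2000 ± 18.0462 = (-8.85, 27.25).

(-8.85, 27.25)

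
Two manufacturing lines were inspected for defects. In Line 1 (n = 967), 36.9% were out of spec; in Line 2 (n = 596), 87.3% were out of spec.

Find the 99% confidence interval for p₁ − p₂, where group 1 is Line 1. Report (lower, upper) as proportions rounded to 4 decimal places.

(-0.5572, -0.4508)

SE₁ = √(p̂₁(1−p̂₁)/n₁) = √(0.3690·0.6310/967) = 0.01552; SE₂ = √(0.8730·0.1270/596) = 0.01364.
Independent samples: SE of the difference = √(SE₁² + SE₂²) = √(0.0002408704 + 0.0001860496) = 0.02066.
z* for 99% confidence is 2.576, so the margin of error is 2.576 × 0.02066 = 0.05322.
Point estimate p̂₁ − p̂₂ = 0.3690 − 0.8730 = -0.5040.
-0.5040 ± 0.05322 → (-0.5572, -0.4508).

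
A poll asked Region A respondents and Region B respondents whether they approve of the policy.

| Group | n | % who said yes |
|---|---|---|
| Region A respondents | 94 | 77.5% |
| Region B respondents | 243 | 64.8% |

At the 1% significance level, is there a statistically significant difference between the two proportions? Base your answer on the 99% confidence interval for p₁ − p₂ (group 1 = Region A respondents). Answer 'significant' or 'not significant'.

Each SE is √(p̂(1−p̂)/n): √(0.7750·0.2250/94) = 0.04307 and √(0.6480·0.3520/243) = 0.03064.
SE(p̂₁ − p̂₂) = √(SE₁² + SE₂²) = √(0.0018550249 + 0.0009388096) = 0.05286, since the two samples are independent.
At 99% confidence z* = 2.576; margin = 2.576 × 0.05286 = 0.13617.
The difference is 0.7750 − 0.6480 = 0.1270, so the interval is 0.1270 ± 0.13617 = (-0.00917, 0.26317).
The interval (-0.00917, 0.26317) contains 0, so the difference is not significant.

not significant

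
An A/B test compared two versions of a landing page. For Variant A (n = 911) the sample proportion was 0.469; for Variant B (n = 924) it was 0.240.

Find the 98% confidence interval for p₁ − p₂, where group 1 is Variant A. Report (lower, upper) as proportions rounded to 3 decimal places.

Each SE is √(p̂(1−p̂)/n): √(0.4690·0.5310/911) = 0.01653 and √(0.2400·0.7600/924) = 0.01405.
SE(p̂₁ − p̂₂) = √(SE₁² + SE₂²) = √(0.0002732409 + 0.0001974025) = 0.02169, since the two samples are independent.
At 98% confidence z* = 2.326; margin = 2.326 × 0.02169 = 0.05045.
The difference is 0.4690 − 0.2400 = 0.2290, so the interval is 0.2290 ± 0.05045 = (0.179, 0.279).

(0.179, 0.279)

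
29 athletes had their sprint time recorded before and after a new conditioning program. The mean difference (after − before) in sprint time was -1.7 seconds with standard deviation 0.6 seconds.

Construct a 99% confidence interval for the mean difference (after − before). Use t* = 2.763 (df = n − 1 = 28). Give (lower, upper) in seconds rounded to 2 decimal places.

This is a matched-pairs design, so SE = s_d/√n = 0.6/√29 = 0.1114.
Margin = 2.763 × 0.1114 = 0.3078; the interval is -1.7 ± 0.3078 = (-2.01, -1.39).

(-2.01, -1.39)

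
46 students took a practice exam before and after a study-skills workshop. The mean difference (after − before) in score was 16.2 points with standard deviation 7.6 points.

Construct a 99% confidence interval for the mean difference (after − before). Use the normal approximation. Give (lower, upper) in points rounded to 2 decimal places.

This is a matched-pairs design, so SE = s_d/√n = 7.6/√46 = 1.1206.
Margin = 2.576 × 1.1206 = 2.8867; the interval is 16.2 ± 2.8867 = (13.31, 19.09).

(13.31, 19.09)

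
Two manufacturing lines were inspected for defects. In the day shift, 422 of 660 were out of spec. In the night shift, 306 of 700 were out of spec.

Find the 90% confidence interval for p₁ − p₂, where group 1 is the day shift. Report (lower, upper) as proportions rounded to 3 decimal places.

p̂₁ = 422/660 = 0.6394 and p̂₂ = 306/700 = 0.4371.
SE₁ = √(p̂₁(1−p̂₁)/n₁) = √(0.6394·0.3606/660) = 0.01869; SE₂ = √(0.4371·0.5629/700) = 0.01875.
Independent samples: SE of the difference = √(SE₁² + SE₂²) = √(0.0003493161 + 0.0003515625) = 0.02647.
z* for 90% confidence is 1.645, so the margin of error is 1.645 × 0.02647 = 0.04354.
Point estimate p̂₁ − p̂₂ = 0.6394 − 0.4371 = 0.2023.
0.2023 ± 0.04354 → (0.159, 0.246).

(0.159, 0.246)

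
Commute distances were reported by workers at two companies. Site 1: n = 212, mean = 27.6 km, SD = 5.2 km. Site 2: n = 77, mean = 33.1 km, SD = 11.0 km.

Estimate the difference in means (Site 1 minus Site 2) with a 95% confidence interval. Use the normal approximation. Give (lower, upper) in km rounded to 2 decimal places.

(-8.05, -2.95)

Standard errors of each mean: 5.2/√212 = 0.3571 and 11.0/√77 = 1.2536.
SE(x̄₁ − x̄₂) = √(0.3571² + 1.2536²) = 1.3035 for independent samples with unequal variances.
With z* = 1.960, the margin is 1.960 × 1.3035 = 2.5549.
x̄₁ − x̄₂ = 27.6 − 33.1 = -5.5000; the interval is -5.5000 ± 2.5549 = (-8.05, -2.95).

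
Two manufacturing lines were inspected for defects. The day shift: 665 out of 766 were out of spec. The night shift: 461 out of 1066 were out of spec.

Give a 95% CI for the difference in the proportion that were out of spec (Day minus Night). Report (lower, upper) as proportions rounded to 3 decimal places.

(0.397, 0.474)

p̂₁ = 665/766 = 0.8681 and p̂₂ = 461/1066 = 0.4325.
SE₁ = √(p̂₁(1−p̂₁)/n₁) = √(0.8681·0.1319/766) = 0.01223; SE₂ = √(0.4325·0.5675/1066) = 0.01517.
Independent samples: SE of the difference = √(SE₁² + SE₂²) = √(0.0001495729 + 0.0002301289) = 0.01949.
z* for 95% confidence is 1.960, so the margin of error is 1.960 × 0.01949 = 0.03820.
Point estimate p̂₁ − p̂₂ = 0.8681 − 0.4325 = 0.4356.
0.4356 ± 0.03820 → (0.397, 0.474).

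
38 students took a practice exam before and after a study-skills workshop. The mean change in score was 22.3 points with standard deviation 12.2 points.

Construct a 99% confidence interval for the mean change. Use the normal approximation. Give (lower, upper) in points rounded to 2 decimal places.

(17.20, 27.40)

Paired design: SE = s_d/√n = 12.2/√38 = 1.9791.
z* = 2.576; margin of error = 2.576 × 1.9791 = 5.0982.
22.3 ± 5.0982 → (17.20, 27.40).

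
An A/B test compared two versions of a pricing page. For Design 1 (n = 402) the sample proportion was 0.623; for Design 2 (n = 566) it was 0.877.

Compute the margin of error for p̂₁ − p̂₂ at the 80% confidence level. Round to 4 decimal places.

0.0357

Each SE is √(p̂(1−p̂)/n): √(0.6230·0.3770/402) = 0.02417 and √(0.8770·0.1230/566) = 0.01381.
SE(p̂₁ − p̂₂) = √(SE₁² + SE₂²) = √(0.0005841889 + 0.0001907161) = 0.02784, since the two samples are independent.
At 80% confidence z* = 1.282; margin = 1.282 × 0.02784 = 0.03569.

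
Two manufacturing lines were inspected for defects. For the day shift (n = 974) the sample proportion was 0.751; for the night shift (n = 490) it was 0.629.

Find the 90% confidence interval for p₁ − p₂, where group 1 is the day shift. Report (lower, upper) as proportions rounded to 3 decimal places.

(0.079, 0.165)

The two standard errors are √(0.7510×0.2490/974) = 0.01386 and √(0.6290×0.3710/490) = 0.02182.
Because the samples are independent, SE_diff = √(0.01386² + 0.02182²) = 0.02585.
Using z* = 1.645 for 90%, ME = 1.645 × 0.02585 = 0.04252.
p̂₁ − p̂₂ = 0.1220; interval 0.1220 ± 0.04252 gives (0.079, 0.165).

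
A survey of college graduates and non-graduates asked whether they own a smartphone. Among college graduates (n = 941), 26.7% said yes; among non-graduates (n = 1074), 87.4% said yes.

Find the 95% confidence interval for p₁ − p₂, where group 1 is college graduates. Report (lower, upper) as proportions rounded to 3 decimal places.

SE₁ = √(p̂₁(1−p̂₁)/n₁) = √(0.2670·0.7330/941) = 0.01442; SE₂ = √(0.8740·0.1260/1074) = 0.01013.
Independent samples: SE of the difference = √(SE₁² + SE₂²) = √(0.0002079364 + 0.0001026169) = 0.01762.
z* for 95% confidence is 1.960, so the margin of error is 1.960 × 0.01762 = 0.03454.
Point estimate p̂₁ − p̂₂ = 0.2670 − 0.8740 = -0.6070.
-0.6070 ± 0.03454 → (-0.642, -0.572).

(-0.642, -0.572)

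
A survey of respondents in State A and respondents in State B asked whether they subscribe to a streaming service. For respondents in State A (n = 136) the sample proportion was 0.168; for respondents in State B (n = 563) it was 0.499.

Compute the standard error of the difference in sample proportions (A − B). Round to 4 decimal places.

Each SE is √(p̂(1−p̂)/n): √(0.1680·0.8320/136) = 0.03206 and √(0.4990·0.5010/563) = 0.02107.
SE(p̂₁ − p̂₂) = √(SE₁² + SE₂²) = √(0.0010278436 + 0.0004439449) = 0.03836, since the two samples are independent.

0.0384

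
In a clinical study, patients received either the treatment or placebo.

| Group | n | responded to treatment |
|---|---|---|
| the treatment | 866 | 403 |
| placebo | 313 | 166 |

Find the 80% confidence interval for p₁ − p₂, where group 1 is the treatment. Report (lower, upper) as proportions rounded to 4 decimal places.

Sample proportions: 403/866 = 0.4654, 166/313 = 0.5304.
Each SE is √(p̂(1−p̂)/n): √(0.4654·0.5346/866) = 0.01695 and √(0.5304·0.4696/313) = 0.02821.
SE(p̂₁ − p̂₂) = √(SE₁² + SE₂²) = √(0.0002873025 + 0.0007958041) = 0.03291, since the two samples are independent.
At 80% confidence z* = 1.282; margin = 1.282 × 0.03291 = 0.04219.
The difference is 0.4654 − 0.5304 = -0.0650, so the interval is -0.0650 ± 0.04219 = (-0.1072, -0.0228).

(-0.1072, -0.0228)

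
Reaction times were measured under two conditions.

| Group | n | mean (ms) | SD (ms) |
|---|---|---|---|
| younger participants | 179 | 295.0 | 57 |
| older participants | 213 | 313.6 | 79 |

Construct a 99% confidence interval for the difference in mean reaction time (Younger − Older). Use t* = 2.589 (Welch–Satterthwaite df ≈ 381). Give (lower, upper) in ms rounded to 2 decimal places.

SE₁ = s₁/√n₁ = 57/√179 = 4.2604; SE₂ = 79/√213 = 5.4130.
Independent samples, unequal variances: SE_diff = √(SE₁² + SE₂²) = √(18.15100816 + 29.300569) = 6.8885.
t* = 2.589, so margin of error = 2.589 × 6.8885 = 17.8343.
Difference in means = 295.0 − 313.6 = -18.6000.
-18.6000 ± 17.8343 → (-36.43, -0.77).

(-36.43, -0.77)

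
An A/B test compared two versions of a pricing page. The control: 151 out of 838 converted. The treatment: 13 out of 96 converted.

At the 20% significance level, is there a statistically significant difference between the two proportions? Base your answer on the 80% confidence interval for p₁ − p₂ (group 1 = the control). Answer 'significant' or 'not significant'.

Sample proportions: 151/838 = 0.1802, 13/96 = 0.1354.
Each SE is √(p̂(1−p̂)/n): √(0.1802·0.8198/838) = 0.01328 and √(0.1354·0.8646/96) = 0.03492.
SE(p̂₁ − p̂₂) = √(SE₁² + SE₂²) = √(0.0001763584 + 0.0012194064) = 0.03736, since the two samples are independent.
At 80% confidence z* = 1.282; margin = 1.282 × 0.03736 = 0.04790.
The difference is 0.1802 − 0.1354 = 0.0448, so the interval is 0.0448 ± 0.04790 = (-0.00310, 0.09270).
The interval (-0.00310, 0.09270) contains 0, so the difference is not significant.

not significant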